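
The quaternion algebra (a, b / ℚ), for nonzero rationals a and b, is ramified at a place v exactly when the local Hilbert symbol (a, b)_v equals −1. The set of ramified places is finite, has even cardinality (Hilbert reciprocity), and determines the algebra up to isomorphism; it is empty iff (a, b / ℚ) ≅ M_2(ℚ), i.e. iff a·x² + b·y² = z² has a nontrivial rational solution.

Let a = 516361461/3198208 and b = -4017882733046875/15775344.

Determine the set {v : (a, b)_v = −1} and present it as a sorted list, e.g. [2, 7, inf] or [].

[3, 5, 7, 13]

Mod squares: a ≡ 57057, b ≡ -285285. Check v ∈ {∞, 2, 3, 5, 7, 11, 13, 19, 31, 53}.
v=2: v_2(a)=-8, v_2(b)=-4; units ≡ 1, 3 (mod 8); ε·ε+αω+βω = 0·1+-8·1+-4·0 ≡ 0  ⇒  (a,b)_2 = +1.
v=31: a=31^-2·(≡15), b=31^0·(≡1) mod 31; (15|31)=-1, (1|31)=+1; (−1)^{-2·0·15}·(-1)^0·(+1)^-2 = +1.
v=5: a=5^0·(≡2), b=5^7·(≡3) mod 5; (2|5)=-1, (3|5)=-1; (−1)^{0·7·2}·(-1)^7·(-1)^0 = -1.
v=11: a=11^1·(≡6), b=11^5·(≡1) mod 11; (6|11)=-1, (1|11)=+1; (−1)^{1·5·5}·(-1)^5·(+1)^1 = +1.
v=13: a=13^-1·(≡11), b=13^-1·(≡3) mod 13; (11|13)=-1, (3|13)=+1; (−1)^{-1·-1·6}·(-1)^-1·(+1)^-1 = -1.
v=53: a=53^0·(≡44), b=53^-2·(≡20) mod 53; (44|53)=+1, (20|53)=-1; (−1)^{0·-2·26}·(+1)^-2·(-1)^0 = +1.
v=7: a=7^7·(≡3), b=7^5·(≡5) mod 7; (3|7)=-1, (5|7)=-1; (−1)^{7·5·3}·(-1)^5·(-1)^7 = -1.
v=3: a=3^1·(≡2), b=3^-3·(≡2) mod 3; (2|3)=-1, (2|3)=-1; (−1)^{1·-3·1}·(-1)^-3·(-1)^1 = -1.
v=19: a=19^1·(≡7), b=19^1·(≡12) mod 19; (7|19)=+1, (12|19)=-1; (−1)^{1·1·9}·(+1)^1·(-1)^1 = +1.
v=∞: 57057 > 0 and -285285 < 0  ⇒  (a,b)_∞ = +1.
Ram(57057, -285285) = {3, 5, 7, 13}; no ℚ_3-point on the conic.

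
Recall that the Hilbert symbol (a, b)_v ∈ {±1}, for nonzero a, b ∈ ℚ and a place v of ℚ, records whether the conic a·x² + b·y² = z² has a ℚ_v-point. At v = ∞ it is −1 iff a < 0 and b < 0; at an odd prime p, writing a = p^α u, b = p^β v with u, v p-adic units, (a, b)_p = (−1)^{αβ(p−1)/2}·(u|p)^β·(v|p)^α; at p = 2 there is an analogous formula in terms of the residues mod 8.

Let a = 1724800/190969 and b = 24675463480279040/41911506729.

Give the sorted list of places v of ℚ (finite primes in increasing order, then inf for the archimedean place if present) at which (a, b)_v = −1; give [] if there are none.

(a, b) ≡ (22, 65) mod (ℚ^×)²; places V = {2, 3, 5, 7, 11, 13, 17, 19, 23, 37, 43, ∞}.
(a,b)_11: α=1, u≡8; β=4, v≡2 (mod 11); (8|11)=-1, (2|11)=-1; sign (−1)^0·-1^4·-1^1 = -1.
(a,b)_2: α=7, β=16; u≡3, v≡1 (mod 8); ε(u)ε(v)=1·0, αω(v)=7·0, βω(u)=16·1; sum ≡ 0  ⇒  +1.
(a,b)_37: α=0, u≡13; β=2, v≡4 (mod 37); (13|37)=-1, (4|37)=+1; sign (−1)^0·-1^2·+1^0 = +1.
(a,b)_3: α=0, u≡1; β=-4, v≡2 (mod 3); (1|3)=+1, (2|3)=-1; sign (−1)^0·+1^-4·-1^0 = +1.
(a,b)_23: α=-2, u≡22; β=-4, v≡14 (mod 23); (22|23)=-1, (14|23)=-1; sign (−1)^0·-1^-4·-1^-2 = +1.
(a,b)_13: α=0, u≡1; β=1, v≡7 (mod 13); (1|13)=+1, (7|13)=-1; sign (−1)^0·+1^1·-1^0 = +1.
(a,b)_43: α=0, u≡26; β=-2, v≡3 (mod 43); (26|43)=-1, (3|43)=-1; sign (−1)^0·-1^-2·-1^0 = +1.
(a,b)_7: α=2, u≡2; β=0, v≡2 (mod 7); (2|7)=+1, (2|7)=+1; sign (−1)^0·+1^0·+1^2 = +1.
(a,b)_5: α=2, u≡3; β=1, v≡2 (mod 5); (3|5)=-1, (2|5)=-1; sign (−1)^0·-1^1·-1^2 = -1.
(a,b)_17: α=0, u≡6; β=2, v≡10 (mod 17); (6|17)=-1, (10|17)=-1; sign (−1)^0·-1^2·-1^0 = +1.
(a,b)_19: α=-2, u≡13; β=0, v≡3 (mod 19); (13|19)=-1, (3|19)=-1; sign (−1)^0·-1^0·-1^-2 = +1.
(a,b)_∞: sgn(22)=+, sgn(65)=+, so +1.
|Ram(22, 65)| = 2, even; anisotropic at {5, 11}.

[5, 11]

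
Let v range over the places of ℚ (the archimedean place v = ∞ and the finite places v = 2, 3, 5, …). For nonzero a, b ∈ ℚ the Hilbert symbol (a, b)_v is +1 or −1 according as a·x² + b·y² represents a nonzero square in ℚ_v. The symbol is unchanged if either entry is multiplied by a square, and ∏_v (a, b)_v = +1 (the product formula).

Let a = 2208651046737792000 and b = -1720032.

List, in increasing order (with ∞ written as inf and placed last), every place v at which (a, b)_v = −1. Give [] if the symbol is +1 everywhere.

Mod squares: a ≡ 268755, b ≡ -107502. Check v ∈ {∞, 2, 3, 5, 19, 23, 41}.
v=2: v_2(a)=10, v_2(b)=5; units ≡ 3, 1 (mod 8); ε·ε+αω+βω = 1·0+10·0+5·1 ≡ 1  ⇒  (a,b)_2 = -1.
v=∞: 268755 > 0 and -107502 < 0  ⇒  (a,b)_∞ = +1.
v=23: a=23^3·(≡9), b=23^1·(≡12) mod 23; (9|23)=+1, (12|23)=+1; (−1)^{3·1·11}·(+1)^1·(+1)^3 = -1.
v=5: a=5^3·(≡1), b=5^0·(≡3) mod 5; (1|5)=+1, (3|5)=-1; (−1)^{3·0·2}·(+1)^0·(-1)^3 = -1.
v=19: a=19^3·(≡9), b=19^1·(≡7) mod 19; (9|19)=+1, (7|19)=+1; (−1)^{3·1·9}·(+1)^1·(+1)^3 = -1.
v=41: a=41^3·(≡23), b=41^1·(≡32) mod 41; (23|41)=+1, (32|41)=+1; (−1)^{3·1·20}·(+1)^1·(+1)^3 = +1.
v=3: a=3^1·(≡2), b=3^1·(≡1) mod 3; (2|3)=-1, (1|3)=+1; (−1)^{1·1·1}·(-1)^1·(+1)^1 = +1.
Ram(268755, -107502) = {2, 5, 19, 23}; no ℚ_2-point on the conic.

[2, 5, 19, 23]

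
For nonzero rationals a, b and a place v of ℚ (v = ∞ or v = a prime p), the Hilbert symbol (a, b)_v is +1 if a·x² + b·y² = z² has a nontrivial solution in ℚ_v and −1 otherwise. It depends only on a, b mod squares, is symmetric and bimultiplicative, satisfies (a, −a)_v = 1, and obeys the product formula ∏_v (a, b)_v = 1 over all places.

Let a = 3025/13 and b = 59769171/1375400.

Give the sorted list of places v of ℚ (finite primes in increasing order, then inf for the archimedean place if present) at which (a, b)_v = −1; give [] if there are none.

[2, 11]

Mod squares: a ≡ 13, b ≡ 286. Check v ∈ {∞, 2, 3, 5, 7, 11, 13, 23, 37}.
v=3: a=3^0·(≡1), b=3^4·(≡1) mod 3; (1|3)=+1, (1|3)=+1; (−1)^{0·4·1}·(+1)^4·(+1)^0 = +1.
v=5: a=5^2·(≡2), b=5^-2·(≡1) mod 5; (2|5)=-1, (1|5)=+1; (−1)^{2·-2·2}·(-1)^-2·(+1)^2 = +1.
v=2: v_2(a)=0, v_2(b)=-3; units ≡ 5, 7 (mod 8); ε·ε+αω+βω = 0·1+0·0+-3·1 ≡ 1  ⇒  (a,b)_2 = -1.
v=37: a=37^0·(≡5), b=37^2·(≡1) mod 37; (5|37)=-1, (1|37)=+1; (−1)^{0·2·18}·(-1)^2·(+1)^0 = +1.
v=7: a=7^0·(≡6), b=7^2·(≡3) mod 7; (6|7)=-1, (3|7)=-1; (−1)^{0·2·3}·(-1)^2·(-1)^0 = +1.
v=11: a=11^2·(≡7), b=11^1·(≡3) mod 11; (7|11)=-1, (3|11)=+1; (−1)^{2·1·5}·(-1)^1·(+1)^2 = -1.
v=13: a=13^-1·(≡9), b=13^-1·(≡12) mod 13; (9|13)=+1, (12|13)=+1; (−1)^{-1·-1·6}·(+1)^-1·(+1)^-1 = +1.
v=∞: 13 > 0 and 286 > 0  ⇒  (a,b)_∞ = +1.
v=23: a=23^0·(≡8), b=23^-2·(≡14) mod 23; (8|23)=+1, (14|23)=-1; (−1)^{0·-2·11}·(+1)^-2·(-1)^0 = +1.
Ram(13, 286) = {2, 11}; no ℚ_2-point on the conic.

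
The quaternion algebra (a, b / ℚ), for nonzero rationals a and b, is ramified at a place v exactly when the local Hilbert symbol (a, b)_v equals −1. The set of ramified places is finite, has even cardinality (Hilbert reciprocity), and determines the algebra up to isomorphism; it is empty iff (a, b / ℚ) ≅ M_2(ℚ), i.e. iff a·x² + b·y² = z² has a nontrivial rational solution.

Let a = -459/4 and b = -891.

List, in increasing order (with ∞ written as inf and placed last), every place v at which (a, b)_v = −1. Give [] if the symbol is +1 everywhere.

[17, inf]

Mod squares: a ≡ -51, b ≡ -11. Check v ∈ {∞, 2, 3, 11, 17}.
v=17: a=17^1·(≡6), b=17^0·(≡10) mod 17; (6|17)=-1, (10|17)=-1; (−1)^{1·0·8}·(-1)^0·(-1)^1 = -1.
v=2: v_2(a)=-2, v_2(b)=0; units ≡ 5, 5 (mod 8); ε·ε+αω+βω = 0·0+-2·1+0·1 ≡ 0  ⇒  (a,b)_2 = +1.
v=∞: -51 < 0 and -11 < 0  ⇒  (a,b)_∞ = -1.
v=3: a=3^3·(≡1), b=3^4·(≡1) mod 3; (1|3)=+1, (1|3)=+1; (−1)^{3·4·1}·(+1)^4·(+1)^3 = +1.
v=11: a=11^0·(≡9), b=11^1·(≡7) mod 11; (9|11)=+1, (7|11)=-1; (−1)^{0·1·5}·(+1)^1·(-1)^0 = +1.
|Ram(-51, -11)| = 2, even; anisotropic at {17, ∞}.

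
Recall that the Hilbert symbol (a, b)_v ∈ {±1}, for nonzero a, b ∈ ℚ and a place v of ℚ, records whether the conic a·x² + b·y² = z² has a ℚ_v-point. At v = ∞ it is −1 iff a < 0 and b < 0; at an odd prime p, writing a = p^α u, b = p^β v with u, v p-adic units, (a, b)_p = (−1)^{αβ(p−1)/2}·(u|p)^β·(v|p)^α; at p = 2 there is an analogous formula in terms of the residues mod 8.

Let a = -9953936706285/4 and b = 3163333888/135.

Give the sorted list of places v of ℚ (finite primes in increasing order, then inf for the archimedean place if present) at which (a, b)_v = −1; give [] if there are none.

[2, 3, 5, 23]

(a, b) ≡ (-279565, 3795) mod (ℚ^×)²; places V = {2, 3, 5, 11, 13, 17, 23, ∞}.
(a,b)_∞: sgn(-279565)=−, sgn(3795)=+, so +1.
(a,b)_17: α=3, u≡14; β=2, v≡15 (mod 17); (14|17)=-1, (15|17)=+1; sign (−1)^0·-1^2·+1^3 = +1.
(a,b)_2: α=-2, β=8; u≡3, v≡3 (mod 8); ε(u)ε(v)=1·1, αω(v)=-2·1, βω(u)=8·1; sum ≡ 1  ⇒  -1.
(a,b)_3: α=6, u≡2; β=-3, v≡2 (mod 3); (2|3)=-1, (2|3)=-1; sign (−1)^0·-1^-3·-1^6 = -1.
(a,b)_13: α=3, u≡1; β=2, v≡9 (mod 13); (1|13)=+1, (9|13)=+1; sign (−1)^0·+1^2·+1^3 = +1.
(a,b)_11: α=1, u≡10; β=1, v≡1 (mod 11); (10|11)=-1, (1|11)=+1; sign (−1)^1·-1^1·+1^1 = +1.
(a,b)_5: α=1, u≡2; β=-1, v≡4 (mod 5); (2|5)=-1, (4|5)=+1; sign (−1)^0·-1^-1·+1^1 = -1.
(a,b)_23: α=1, u≡1; β=1, v≡6 (mod 23); (1|23)=+1, (6|23)=+1; sign (−1)^1·+1^1·+1^1 = -1.
|Ram(-279565, 3795)| = 4, even; anisotropic at {2, 3, 5, 23}.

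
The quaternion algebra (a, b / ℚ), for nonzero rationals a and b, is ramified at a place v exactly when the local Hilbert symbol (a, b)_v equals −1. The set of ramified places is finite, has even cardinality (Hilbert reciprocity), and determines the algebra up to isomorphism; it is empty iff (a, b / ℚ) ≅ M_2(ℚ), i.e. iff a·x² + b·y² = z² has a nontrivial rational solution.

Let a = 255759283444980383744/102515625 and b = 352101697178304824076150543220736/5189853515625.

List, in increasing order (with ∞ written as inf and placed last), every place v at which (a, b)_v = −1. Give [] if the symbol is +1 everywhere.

Mod squares: a ≡ 474266, b ≡ 11339. Check v ∈ {∞, 2, 3, 5, 13, 17, 23, 29, 37}.
v=∞: 474266 > 0 and 11339 > 0  ⇒  (a,b)_∞ = +1.
v=13: a=13^1·(≡12), b=13^2·(≡3) mod 13; (12|13)=+1, (3|13)=+1; (−1)^{1·2·6}·(+1)^2·(+1)^1 = +1.
v=2: v_2(a)=23, v_2(b)=32; units ≡ 5, 3 (mod 8); ε·ε+αω+βω = 0·1+23·1+32·1 ≡ 1  ⇒  (a,b)_2 = -1.
v=29: a=29^3·(≡8), b=29^5·(≡27) mod 29; (8|29)=-1, (27|29)=-1; (−1)^{3·5·14}·(-1)^5·(-1)^3 = +1.
v=37: a=37^1·(≡36), b=37^2·(≡29) mod 37; (36|37)=+1, (29|37)=-1; (−1)^{1·2·18}·(+1)^2·(-1)^1 = -1.
v=17: a=17^3·(≡15), b=17^5·(≡8) mod 17; (15|17)=+1, (8|17)=+1; (−1)^{3·5·8}·(+1)^5·(+1)^3 = +1.
v=5: a=5^-6·(≡4), b=5^-10·(≡1) mod 5; (4|5)=+1, (1|5)=+1; (−1)^{-6·-10·2}·(+1)^-10·(+1)^-6 = +1.
v=23: a=23^2·(≡1), b=23^3·(≡21) mod 23; (1|23)=+1, (21|23)=-1; (−1)^{2·3·11}·(+1)^3·(-1)^2 = +1.
v=3: a=3^-8·(≡2), b=3^-12·(≡2) mod 3; (2|3)=-1, (2|3)=-1; (−1)^{-8·-12·1}·(-1)^-12·(-1)^-8 = +1.
|Ram(474266, 11339)| = 2, even; anisotropic at {2, 37}.

[2, 37]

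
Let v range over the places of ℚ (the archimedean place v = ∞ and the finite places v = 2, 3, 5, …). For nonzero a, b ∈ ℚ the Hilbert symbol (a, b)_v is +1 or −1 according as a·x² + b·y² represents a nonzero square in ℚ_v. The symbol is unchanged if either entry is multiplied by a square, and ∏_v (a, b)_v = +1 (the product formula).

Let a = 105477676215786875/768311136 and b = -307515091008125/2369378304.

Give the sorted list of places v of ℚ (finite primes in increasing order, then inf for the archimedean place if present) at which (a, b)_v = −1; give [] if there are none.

Mod squares: a ≡ 66, b ≡ -462. Check v ∈ {∞, 2, 3, 5, 7, 11, 13, 23, 41, 43}.
v=13: a=13^4·(≡12), b=13^4·(≡11) mod 13; (12|13)=+1, (11|13)=-1; (−1)^{4·4·6}·(+1)^4·(-1)^4 = +1.
v=43: a=43^2·(≡16), b=43^2·(≡17) mod 43; (16|43)=+1, (17|43)=+1; (−1)^{2·2·21}·(+1)^2·(+1)^2 = +1.
v=11: a=11^3·(≡8), b=11^3·(≡10) mod 11; (8|11)=-1, (10|11)=-1; (−1)^{3·3·5}·(-1)^3·(-1)^3 = -1.
v=3: a=3^-3·(≡1), b=3^-7·(≡2) mod 3; (1|3)=+1, (2|3)=-1; (−1)^{-3·-7·1}·(+1)^-7·(-1)^-3 = +1.
v=41: a=41^-2·(≡5), b=41^0·(≡22) mod 41; (5|41)=+1, (22|41)=-1; (−1)^{-2·0·20}·(+1)^0·(-1)^-2 = +1.
v=23: a=23^-2·(≡10), b=23^-2·(≡19) mod 23; (10|23)=-1, (19|23)=-1; (−1)^{-2·-2·11}·(-1)^-2·(-1)^-2 = +1.
v=2: v_2(a)=-5, v_2(b)=-11; units ≡ 1, 1 (mod 8); ε·ε+αω+βω = 0·0+-5·0+-11·0 ≡ 0  ⇒  (a,b)_2 = +1.
v=5: a=5^4·(≡4), b=5^4·(≡3) mod 5; (4|5)=+1, (3|5)=-1; (−1)^{4·4·2}·(+1)^4·(-1)^4 = +1.
v=7: a=7^4·(≡6), b=7^1·(≡2) mod 7; (6|7)=-1, (2|7)=+1; (−1)^{4·1·3}·(-1)^1·(+1)^4 = -1.
v=∞: 66 > 0 and -462 < 0  ⇒  (a,b)_∞ = +1.
(66, -462 / ℚ) ramifies at {7, 11}: a division algebra.

[7, 11]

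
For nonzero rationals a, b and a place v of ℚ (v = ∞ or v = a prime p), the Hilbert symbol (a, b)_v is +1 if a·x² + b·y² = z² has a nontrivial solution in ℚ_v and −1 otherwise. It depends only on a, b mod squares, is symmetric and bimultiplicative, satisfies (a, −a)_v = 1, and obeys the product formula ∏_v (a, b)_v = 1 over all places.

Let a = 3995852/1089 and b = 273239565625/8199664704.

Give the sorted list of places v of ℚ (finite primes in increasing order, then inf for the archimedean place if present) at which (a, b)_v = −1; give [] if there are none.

(a, b) ≡ (20387, 1105) mod (ℚ^×)²; places V = {2, 3, 5, 7, 11, 13, 17, 19, 29, 37, ∞}.
(a,b)_19: α=1, u≡9; β=0, v≡13 (mod 19); (9|19)=+1, (13|19)=-1; sign (−1)^0·+1^0·-1^1 = -1.
(a,b)_29: α=1, u≡6; β=0, v≡8 (mod 29); (6|29)=+1, (8|29)=-1; sign (−1)^0·+1^0·-1^1 = -1.
(a,b)_7: α=2, u≡3; β=-6, v≡3 (mod 7); (3|7)=-1, (3|7)=-1; sign (−1)^0·-1^-6·-1^2 = +1.
(a,b)_3: α=-2, u≡2; β=-2, v≡1 (mod 3); (2|3)=-1, (1|3)=+1; sign (−1)^0·-1^-2·+1^-2 = +1.
(a,b)_11: α=-2, u≡4; β=-2, v≡3 (mod 11); (4|11)=+1, (3|11)=+1; sign (−1)^0·+1^-2·+1^-2 = +1.
(a,b)_37: α=1, u≡25; β=2, v≡18 (mod 37); (25|37)=+1, (18|37)=-1; sign (−1)^0·+1^2·-1^1 = -1.
(a,b)_13: α=0, u≡12; β=1, v≡11 (mod 13); (12|13)=+1, (11|13)=-1; sign (−1)^0·+1^1·-1^0 = +1.
(a,b)_5: α=0, u≡3; β=5, v≡4 (mod 5); (3|5)=-1, (4|5)=+1; sign (−1)^0·-1^5·+1^0 = -1.
(a,b)_17: α=0, u≡2; β=3, v≡14 (mod 17); (2|17)=+1, (14|17)=-1; sign (−1)^0·+1^3·-1^0 = +1.
(a,b)_∞: sgn(20387)=+, sgn(1105)=+, so +1.
(a,b)_2: α=2, β=-6; u≡3, v≡1 (mod 8); ε(u)ε(v)=1·0, αω(v)=2·0, βω(u)=-6·1; sum ≡ 0  ⇒  +1.
|Ram(20387, 1105)| = 4, even; anisotropic at {5, 19, 29, 37}.

[5, 19, 29, 37]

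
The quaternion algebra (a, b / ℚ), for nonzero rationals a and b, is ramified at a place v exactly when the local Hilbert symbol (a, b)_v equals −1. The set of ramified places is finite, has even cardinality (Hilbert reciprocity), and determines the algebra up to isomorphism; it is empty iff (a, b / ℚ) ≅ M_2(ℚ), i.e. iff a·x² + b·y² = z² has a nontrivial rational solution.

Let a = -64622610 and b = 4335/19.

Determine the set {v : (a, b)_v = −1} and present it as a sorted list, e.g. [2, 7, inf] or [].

Mod squares: a ≡ -2210, b ≡ 285. Check v ∈ {∞, 2, 3, 5, 13, 17, 19}.
v=3: a=3^4·(≡1), b=3^1·(≡2) mod 3; (1|3)=+1, (2|3)=-1; (−1)^{4·1·1}·(+1)^1·(-1)^4 = +1.
v=13: a=13^1·(≡9), b=13^0·(≡1) mod 13; (9|13)=+1, (1|13)=+1; (−1)^{1·0·6}·(+1)^0·(+1)^1 = +1.
v=17: a=17^1·(≡6), b=17^2·(≡16) mod 17; (6|17)=-1, (16|17)=+1; (−1)^{1·2·8}·(-1)^2·(+1)^1 = +1.
v=∞: -2210 < 0 and 285 > 0  ⇒  (a,b)_∞ = +1.
v=19: a=19^2·(≡8), b=19^-1·(≡3) mod 19; (8|19)=-1, (3|19)=-1; (−1)^{2·-1·9}·(-1)^-1·(-1)^2 = -1.
v=2: v_2(a)=1, v_2(b)=0; units ≡ 7, 5 (mod 8); ε·ε+αω+βω = 1·0+1·1+0·0 ≡ 1  ⇒  (a,b)_2 = -1.
v=5: a=5^1·(≡3), b=5^1·(≡3) mod 5; (3|5)=-1, (3|5)=-1; (−1)^{1·1·2}·(-1)^1·(-1)^1 = +1.
Ram(-2210, 285) = {2, 19}; no ℚ_2-point on the conic.

[2, 19]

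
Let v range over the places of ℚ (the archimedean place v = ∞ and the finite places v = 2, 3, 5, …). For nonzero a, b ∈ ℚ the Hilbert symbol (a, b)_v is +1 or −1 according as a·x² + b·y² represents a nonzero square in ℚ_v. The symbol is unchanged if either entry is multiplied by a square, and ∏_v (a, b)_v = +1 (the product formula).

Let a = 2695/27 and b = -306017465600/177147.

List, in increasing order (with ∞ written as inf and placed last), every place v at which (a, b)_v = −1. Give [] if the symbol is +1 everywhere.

Mod squares: a ≡ 165, b ≡ -2927463. Check v ∈ {∞, 2, 3, 5, 7, 11, 19, 23, 29}.
v=29: a=29^0·(≡1), b=29^1·(≡21) mod 29; (1|29)=+1, (21|29)=-1; (−1)^{0·1·14}·(+1)^1·(-1)^0 = +1.
v=23: a=23^0·(≡1), b=23^1·(≡6) mod 23; (1|23)=+1, (6|23)=+1; (−1)^{0·1·11}·(+1)^1·(+1)^0 = +1.
v=7: a=7^2·(≡1), b=7^3·(≡5) mod 7; (1|7)=+1, (5|7)=-1; (−1)^{2·3·3}·(+1)^3·(-1)^2 = +1.
v=19: a=19^0·(≡2), b=19^1·(≡18) mod 19; (2|19)=-1, (18|19)=-1; (−1)^{0·1·9}·(-1)^1·(-1)^0 = -1.
v=11: a=11^1·(≡5), b=11^1·(≡5) mod 11; (5|11)=+1, (5|11)=+1; (−1)^{1·1·5}·(+1)^1·(+1)^1 = -1.
v=∞: 165 > 0 and -2927463 < 0  ⇒  (a,b)_∞ = +1.
v=5: a=5^1·(≡2), b=5^2·(≡3) mod 5; (2|5)=-1, (3|5)=-1; (−1)^{1·2·2}·(-1)^2·(-1)^1 = -1.
v=2: v_2(a)=0, v_2(b)=8; units ≡ 5, 1 (mod 8); ε·ε+αω+βω = 0·0+0·0+8·1 ≡ 0  ⇒  (a,b)_2 = +1.
v=3: a=3^-3·(≡1), b=3^-11·(≡1) mod 3; (1|3)=+1, (1|3)=+1; (−1)^{-3·-11·1}·(+1)^-11·(+1)^-3 = -1.
(165, -2927463 / ℚ) ramifies at {3, 5, 11, 19}: a division algebra.

[3, 5, 11, 19]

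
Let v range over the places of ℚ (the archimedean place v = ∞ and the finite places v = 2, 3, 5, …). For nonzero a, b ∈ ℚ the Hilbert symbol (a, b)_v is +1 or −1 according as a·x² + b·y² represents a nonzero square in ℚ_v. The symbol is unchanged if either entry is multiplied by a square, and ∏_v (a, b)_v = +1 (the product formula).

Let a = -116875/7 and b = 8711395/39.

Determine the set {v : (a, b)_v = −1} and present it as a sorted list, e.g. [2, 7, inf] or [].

[3, 7, 11, 17]

Mod squares: a ≡ -1309, b ≡ 23205. Check v ∈ {∞, 2, 3, 5, 7, 11, 13, 17}.
v=2: v_2(a)=0, v_2(b)=0; units ≡ 3, 5 (mod 8); ε·ε+αω+βω = 1·0+0·1+0·1 ≡ 0  ⇒  (a,b)_2 = +1.
v=5: a=5^4·(≡4), b=5^1·(≡1) mod 5; (4|5)=+1, (1|5)=+1; (−1)^{4·1·2}·(+1)^1·(+1)^4 = +1.
v=11: a=11^1·(≡8), b=11^4·(≡2) mod 11; (8|11)=-1, (2|11)=-1; (−1)^{1·4·5}·(-1)^4·(-1)^1 = -1.
v=7: a=7^-1·(≡4), b=7^1·(≡1) mod 7; (4|7)=+1, (1|7)=+1; (−1)^{-1·1·3}·(+1)^1·(+1)^-1 = -1.
v=∞: -1309 < 0 and 23205 > 0  ⇒  (a,b)_∞ = +1.
v=17: a=17^1·(≡16), b=17^1·(≡11) mod 17; (16|17)=+1, (11|17)=-1; (−1)^{1·1·8}·(+1)^1·(-1)^1 = -1.
v=13: a=13^0·(≡3), b=13^-1·(≡10) mod 13; (3|13)=+1, (10|13)=+1; (−1)^{0·-1·6}·(+1)^-1·(+1)^0 = +1.
v=3: a=3^0·(≡2), b=3^-1·(≡1) mod 3; (2|3)=-1, (1|3)=+1; (−1)^{0·-1·1}·(-1)^-1·(+1)^0 = -1.
(-1309, 23205 / ℚ) ramifies at {3, 7, 11, 17}: a division algebra.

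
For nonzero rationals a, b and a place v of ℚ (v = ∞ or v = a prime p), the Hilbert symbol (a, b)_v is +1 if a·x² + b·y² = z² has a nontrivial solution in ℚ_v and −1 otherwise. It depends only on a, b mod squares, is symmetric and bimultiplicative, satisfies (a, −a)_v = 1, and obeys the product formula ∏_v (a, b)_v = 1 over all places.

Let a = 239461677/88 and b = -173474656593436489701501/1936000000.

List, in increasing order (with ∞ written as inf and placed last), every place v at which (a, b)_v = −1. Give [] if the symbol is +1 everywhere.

[7, 11, 13, 17]

(a, b) ≡ (7854, -221) mod (ℚ^×)²; places V = {2, 3, 5, 7, 11, 13, 17, ∞}.
(a,b)_5: α=0, u≡4; β=-6, v≡1 (mod 5); (4|5)=+1, (1|5)=+1; sign (−1)^0·+1^-6·+1^0 = +1.
(a,b)_13: α=2, u≡5; β=7, v≡9 (mod 13); (5|13)=-1, (9|13)=+1; sign (−1)^0·-1^7·+1^2 = -1.
(a,b)_2: α=-3, β=-10; u≡7, v≡3 (mod 8); ε(u)ε(v)=1·1, αω(v)=-3·1, βω(u)=-10·0; sum ≡ 0  ⇒  +1.
(a,b)_11: α=-1, u≡6; β=-2, v≡6 (mod 11); (6|11)=-1, (6|11)=-1; sign (−1)^0·-1^-2·-1^-1 = -1.
(a,b)_17: α=1, u≡12; β=3, v≡4 (mod 17); (12|17)=-1, (4|17)=+1; sign (−1)^0·-1^3·+1^1 = -1.
(a,b)_7: α=3, u≡2; β=6, v≡3 (mod 7); (2|7)=+1, (3|7)=-1; sign (−1)^0·+1^6·-1^3 = -1.
(a,b)_3: α=5, u≡2; β=14, v≡1 (mod 3); (2|3)=-1, (1|3)=+1; sign (−1)^0·-1^14·+1^5 = +1.
(a,b)_∞: sgn(7854)=+, sgn(-221)=−, so +1.
Ram(7854, -221) = {7, 11, 13, 17}; no ℚ_7-point on the conic.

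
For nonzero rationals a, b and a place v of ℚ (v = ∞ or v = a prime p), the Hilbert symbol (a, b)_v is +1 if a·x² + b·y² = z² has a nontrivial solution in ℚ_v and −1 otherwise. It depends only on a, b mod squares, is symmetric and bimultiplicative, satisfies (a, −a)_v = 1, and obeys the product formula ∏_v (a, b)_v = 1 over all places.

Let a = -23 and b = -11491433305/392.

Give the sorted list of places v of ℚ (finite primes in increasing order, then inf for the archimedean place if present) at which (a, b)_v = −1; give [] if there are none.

Mod squares: a ≡ -23, b ≡ -43010. Check v ∈ {∞, 2, 5, 7, 11, 17, 23, 43}.
v=7: a=7^0·(≡5), b=7^-2·(≡5) mod 7; (5|7)=-1, (5|7)=-1; (−1)^{0·-2·3}·(-1)^-2·(-1)^0 = +1.
v=2: v_2(a)=0, v_2(b)=-3; units ≡ 1, 7 (mod 8); ε·ε+αω+βω = 0·1+0·0+-3·0 ≡ 0  ⇒  (a,b)_2 = +1.
v=23: a=23^1·(≡22), b=23^1·(≡16) mod 23; (22|23)=-1, (16|23)=+1; (−1)^{1·1·11}·(-1)^1·(+1)^1 = +1.
v=5: a=5^0·(≡2), b=5^1·(≡2) mod 5; (2|5)=-1, (2|5)=-1; (−1)^{0·1·2}·(-1)^1·(-1)^0 = -1.
v=11: a=11^0·(≡10), b=11^1·(≡6) mod 11; (10|11)=-1, (6|11)=-1; (−1)^{0·1·5}·(-1)^1·(-1)^0 = -1.
v=43: a=43^0·(≡20), b=43^2·(≡12) mod 43; (20|43)=-1, (12|43)=-1; (−1)^{0·2·21}·(-1)^2·(-1)^0 = +1.
v=17: a=17^0·(≡11), b=17^3·(≡11) mod 17; (11|17)=-1, (11|17)=-1; (−1)^{0·3·8}·(-1)^3·(-1)^0 = -1.
v=∞: -23 < 0 and -43010 < 0  ⇒  (a,b)_∞ = -1.
Ram(-23, -43010) = {5, 11, 17, ∞}; no ℚ_5-point on the conic.

[5, 11, 17, inf]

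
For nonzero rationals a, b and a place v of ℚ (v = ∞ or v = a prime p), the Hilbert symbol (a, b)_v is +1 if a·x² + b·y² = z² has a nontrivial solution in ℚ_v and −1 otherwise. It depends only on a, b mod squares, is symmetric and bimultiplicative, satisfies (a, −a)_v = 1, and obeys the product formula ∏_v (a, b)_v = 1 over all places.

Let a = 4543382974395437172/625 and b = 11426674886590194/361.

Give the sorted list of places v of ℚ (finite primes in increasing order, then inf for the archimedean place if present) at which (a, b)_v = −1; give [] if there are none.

[2, 29]

(a, b) ≡ (77, 14674) mod (ℚ^×)²; places V = {2, 3, 5, 7, 11, 13, 19, 23, 29, ∞}.
(a,b)_3: α=2, u≡2; β=6, v≡1 (mod 3); (2|3)=-1, (1|3)=+1; sign (−1)^0·-1^6·+1^2 = +1.
(a,b)_5: α=-4, u≡2; β=0, v≡4 (mod 5); (2|5)=-1, (4|5)=+1; sign (−1)^0·-1^0·+1^-4 = +1.
(a,b)_29: α=4, u≡21; β=3, v≡6 (mod 29); (21|29)=-1, (6|29)=+1; sign (−1)^0·-1^3·+1^4 = -1.
(a,b)_2: α=2, β=1; u≡5, v≡1 (mod 8); ε(u)ε(v)=0·0, αω(v)=2·0, βω(u)=1·1; sum ≡ 1  ⇒  -1.
(a,b)_∞: sgn(77)=+, sgn(14674)=+, so +1.
(a,b)_19: α=0, u≡9; β=-2, v≡17 (mod 19); (9|19)=+1, (17|19)=+1; sign (−1)^0·+1^-2·+1^0 = +1.
(a,b)_7: α=3, u≡4; β=4, v≡2 (mod 7); (4|7)=+1, (2|7)=+1; sign (−1)^0·+1^4·+1^3 = +1.
(a,b)_23: α=4, u≡1; β=3, v≡11 (mod 23); (1|23)=+1, (11|23)=-1; sign (−1)^0·+1^3·-1^4 = +1.
(a,b)_11: α=1, u≡8; β=1, v≡4 (mod 11); (8|11)=-1, (4|11)=+1; sign (−1)^1·-1^1·+1^1 = +1.
(a,b)_13: α=2, u≡10; β=0, v≡1 (mod 13); (10|13)=+1, (1|13)=+1; sign (−1)^0·+1^0·+1^2 = +1.
|Ram(77, 14674)| = 2, even; anisotropic at {2, 29}.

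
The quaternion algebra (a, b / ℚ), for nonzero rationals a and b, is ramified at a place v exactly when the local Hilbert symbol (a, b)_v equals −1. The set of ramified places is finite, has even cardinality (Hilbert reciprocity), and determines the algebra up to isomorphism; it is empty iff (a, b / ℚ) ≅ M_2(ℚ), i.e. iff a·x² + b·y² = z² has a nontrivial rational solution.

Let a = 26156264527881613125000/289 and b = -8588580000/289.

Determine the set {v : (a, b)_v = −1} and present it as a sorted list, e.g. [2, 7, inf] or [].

[2, 5, 7, 11]

(a, b) ≡ (4290, -42) mod (ℚ^×)²; places V = {2, 3, 5, 7, 11, 13, 17, 23, ∞}.
(a,b)_3: α=3, u≡2; β=1, v≡1 (mod 3); (2|3)=-1, (1|3)=+1; sign (−1)^1·-1^1·+1^3 = +1.
(a,b)_2: α=3, β=5; u≡1, v≡3 (mod 8); ε(u)ε(v)=0·1, αω(v)=3·1, βω(u)=5·0; sum ≡ 1  ⇒  -1.
(a,b)_17: α=-2, u≡7; β=-2, v≡13 (mod 17); (7|17)=-1, (13|17)=+1; sign (−1)^0·-1^-2·+1^-2 = +1.
(a,b)_13: α=5, u≡11; β=2, v≡1 (mod 13); (11|13)=-1, (1|13)=+1; sign (−1)^0·-1^2·+1^5 = +1.
(a,b)_7: α=2, u≡6; β=1, v≡4 (mod 7); (6|7)=-1, (4|7)=+1; sign (−1)^0·-1^1·+1^2 = -1.
(a,b)_11: α=5, u≡9; β=2, v≡10 (mod 11); (9|11)=+1, (10|11)=-1; sign (−1)^0·+1^2·-1^5 = -1.
(a,b)_5: α=7, u≡2; β=4, v≡3 (mod 5); (2|5)=-1, (3|5)=-1; sign (−1)^0·-1^4·-1^7 = -1.
(a,b)_∞: sgn(4290)=+, sgn(-42)=−, so +1.
(a,b)_23: α=2, u≡2; β=0, v≡4 (mod 23); (2|23)=+1, (4|23)=+1; sign (−1)^0·+1^0·+1^2 = +1.
(4290, -42 / ℚ) ramifies at {2, 5, 7, 11}: a division algebra.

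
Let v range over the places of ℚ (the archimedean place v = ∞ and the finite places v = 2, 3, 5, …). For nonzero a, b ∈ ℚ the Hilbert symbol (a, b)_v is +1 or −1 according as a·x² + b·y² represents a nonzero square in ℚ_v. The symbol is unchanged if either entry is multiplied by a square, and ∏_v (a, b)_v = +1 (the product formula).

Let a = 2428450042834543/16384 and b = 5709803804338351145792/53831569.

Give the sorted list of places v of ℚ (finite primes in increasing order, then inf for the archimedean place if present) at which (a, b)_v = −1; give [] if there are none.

[]

(a, b) ≡ (121303, 54653) mod (ℚ^×)²; places V = {2, 7, 11, 13, 17, 23, 29, 31, 41, 43, ∞}.
(a,b)_11: α=0, u≡7; β=-2, v≡9 (mod 11); (7|11)=-1, (9|11)=+1; sign (−1)^0·-1^-2·+1^0 = +1.
(a,b)_29: α=2, u≡22; β=-2, v≡11 (mod 29); (22|29)=+1, (11|29)=-1; sign (−1)^0·+1^-2·-1^2 = +1.
(a,b)_7: α=3, u≡2; β=6, v≡1 (mod 7); (2|7)=+1, (1|7)=+1; sign (−1)^0·+1^6·+1^3 = +1.
(a,b)_13: α=1, u≡9; β=4, v≡1 (mod 13); (9|13)=+1, (1|13)=+1; sign (−1)^0·+1^4·+1^1 = +1.
(a,b)_41: α=2, u≡8; β=3, v≡5 (mod 41); (8|41)=+1, (5|41)=+1; sign (−1)^0·+1^3·+1^2 = +1.
(a,b)_43: α=1, u≡28; β=1, v≡31 (mod 43); (28|43)=-1, (31|43)=+1; sign (−1)^1·-1^1·+1^1 = +1.
(a,b)_17: α=2, u≡4; β=2, v≡4 (mod 17); (4|17)=+1, (4|17)=+1; sign (−1)^0·+1^2·+1^2 = +1.
(a,b)_∞: sgn(121303)=+, sgn(54653)=+, so +1.
(a,b)_23: α=0, u≡6; β=-2, v≡21 (mod 23); (6|23)=+1, (21|23)=-1; sign (−1)^0·+1^-2·-1^0 = +1.
(a,b)_31: α=1, u≡4; β=1, v≡24 (mod 31); (4|31)=+1, (24|31)=-1; sign (−1)^1·+1^1·-1^1 = +1.
(a,b)_2: α=-14, β=6; u≡7, v≡5 (mod 8); ε(u)ε(v)=1·0, αω(v)=-14·1, βω(u)=6·0; sum ≡ 0  ⇒  +1.
Every local symbol is +1, so the conic 121303·x² + 54653·y² = z² has ℚ_v-points for all v and hence a ℚ-point; (a, b / ℚ) ≅ M_2(ℚ).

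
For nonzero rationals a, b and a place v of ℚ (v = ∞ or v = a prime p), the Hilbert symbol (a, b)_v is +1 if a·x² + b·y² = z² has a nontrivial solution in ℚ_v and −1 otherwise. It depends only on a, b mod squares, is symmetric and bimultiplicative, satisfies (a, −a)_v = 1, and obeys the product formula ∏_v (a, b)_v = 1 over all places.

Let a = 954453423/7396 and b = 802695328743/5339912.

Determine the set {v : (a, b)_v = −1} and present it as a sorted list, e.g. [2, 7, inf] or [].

(a, b) ≡ (3927, 7854) mod (ℚ^×)²; places V = {2, 3, 7, 11, 17, 19, 29, 43, ∞}.
(a,b)_3: α=1, u≡1; β=1, v≡2 (mod 3); (1|3)=+1, (2|3)=-1; sign (−1)^1·+1^1·-1^1 = +1.
(a,b)_2: α=-2, β=-3; u≡7, v≡7 (mod 8); ε(u)ε(v)=1·1, αω(v)=-2·0, βω(u)=-3·0; sum ≡ 1  ⇒  -1.
(a,b)_17: α=3, u≡12; β=3, v≡12 (mod 17); (12|17)=-1, (12|17)=-1; sign (−1)^0·-1^3·-1^3 = +1.
(a,b)_19: α=0, u≡14; β=-2, v≡16 (mod 19); (14|19)=-1, (16|19)=+1; sign (−1)^0·-1^-2·+1^0 = +1.
(a,b)_43: α=-2, u≡24; β=-2, v≡22 (mod 43); (24|43)=+1, (22|43)=-1; sign (−1)^0·+1^-2·-1^-2 = +1.
(a,b)_11: α=1, u≡5; β=1, v≡2 (mod 11); (5|11)=+1, (2|11)=-1; sign (−1)^1·+1^1·-1^1 = +1.
(a,b)_7: α=1, u≡4; β=1, v≡4 (mod 7); (4|7)=+1, (4|7)=+1; sign (−1)^1·+1^1·+1^1 = -1.
(a,b)_29: α=2, u≡17; β=4, v≡4 (mod 29); (17|29)=-1, (4|29)=+1; sign (−1)^0·-1^4·+1^2 = +1.
(a,b)_∞: sgn(3927)=+, sgn(7854)=+, so +1.
|Ram(3927, 7854)| = 2, even; anisotropic at {2, 7}.

[2, 7]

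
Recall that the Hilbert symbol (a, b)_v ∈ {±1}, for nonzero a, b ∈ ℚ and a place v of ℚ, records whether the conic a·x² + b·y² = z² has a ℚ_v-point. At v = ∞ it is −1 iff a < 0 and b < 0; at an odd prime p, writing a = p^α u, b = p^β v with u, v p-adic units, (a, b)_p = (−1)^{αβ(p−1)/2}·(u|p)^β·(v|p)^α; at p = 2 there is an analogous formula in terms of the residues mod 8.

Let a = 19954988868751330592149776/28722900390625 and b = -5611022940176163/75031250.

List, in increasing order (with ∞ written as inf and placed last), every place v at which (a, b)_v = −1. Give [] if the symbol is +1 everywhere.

(a, b) ≡ (969, -6) mod (ℚ^×)²; places V = {2, 3, 5, 7, 11, 17, 19, 29, ∞}.
(a,b)_7: α=-6, u≡6; β=-4, v≡4 (mod 7); (6|7)=-1, (4|7)=+1; sign (−1)^0·-1^-4·+1^-6 = +1.
(a,b)_2: α=4, β=-1; u≡1, v≡5 (mod 8); ε(u)ε(v)=0·0, αω(v)=4·1, βω(u)=-1·0; sum ≡ 0  ⇒  +1.
(a,b)_19: α=5, u≡15; β=4, v≡3 (mod 19); (15|19)=-1, (3|19)=-1; sign (−1)^0·-1^4·-1^5 = -1.
(a,b)_3: α=25, u≡2; β=11, v≡1 (mod 3); (2|3)=-1, (1|3)=+1; sign (−1)^1·-1^11·+1^25 = +1.
(a,b)_11: α=2, u≡9; β=0, v≡5 (mod 11); (9|11)=+1, (5|11)=+1; sign (−1)^0·+1^0·+1^2 = +1.
(a,b)_∞: sgn(969)=+, sgn(-6)=−, so +1.
(a,b)_29: α=0, u≡12; β=2, v≡5 (mod 29); (12|29)=-1, (5|29)=+1; sign (−1)^0·-1^2·+1^0 = +1.
(a,b)_17: α=3, u≡11; β=2, v≡12 (mod 17); (11|17)=-1, (12|17)=-1; sign (−1)^0·-1^2·-1^3 = -1.
(a,b)_5: α=-12, u≡4; β=-6, v≡1 (mod 5); (4|5)=+1, (1|5)=+1; sign (−1)^0·+1^-6·+1^-12 = +1.
(969, -6 / ℚ) ramifies at {17, 19}: a division algebra.

[17, 19]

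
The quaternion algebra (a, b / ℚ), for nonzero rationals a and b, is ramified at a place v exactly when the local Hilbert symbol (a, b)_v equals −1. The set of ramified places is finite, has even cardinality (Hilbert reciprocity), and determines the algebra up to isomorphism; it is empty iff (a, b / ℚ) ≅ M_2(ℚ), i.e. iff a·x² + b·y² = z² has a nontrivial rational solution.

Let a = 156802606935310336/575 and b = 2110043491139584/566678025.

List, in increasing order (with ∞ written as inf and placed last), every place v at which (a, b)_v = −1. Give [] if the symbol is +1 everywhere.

[11, 13, 23, 29]

(a, b) ≡ (47603989433, 1740739) mod (ℚ^×)²; places V = {2, 3, 5, 7, 11, 13, 17, 23, 29, 37, 41, 47, ∞}.
(a,b)_2: α=18, β=22; u≡1, v≡3 (mod 8); ε(u)ε(v)=0·1, αω(v)=18·1, βω(u)=22·0; sum ≡ 0  ⇒  +1.
(a,b)_13: α=1, u≡8; β=1, v≡3 (mod 13); (8|13)=-1, (3|13)=+1; sign (−1)^0·-1^1·+1^1 = -1.
(a,b)_37: α=1, u≡35; β=1, v≡22 (mod 37); (35|37)=-1, (22|37)=-1; sign (−1)^0·-1^1·-1^1 = +1.
(a,b)_11: α=1, u≡9; β=1, v≡3 (mod 11); (9|11)=+1, (3|11)=+1; sign (−1)^1·+1^1·+1^1 = -1.
(a,b)_∞: sgn(47603989433)=+, sgn(1740739)=+, so +1.
(a,b)_29: α=1, u≡25; β=0, v≡21 (mod 29); (25|29)=+1, (21|29)=-1; sign (−1)^0·+1^0·-1^1 = -1.
(a,b)_47: α=1, u≡39; β=1, v≡14 (mod 47); (39|47)=-1, (14|47)=+1; sign (−1)^1·-1^1·+1^1 = +1.
(a,b)_3: α=0, u≡2; β=-4, v≡1 (mod 3); (2|3)=-1, (1|3)=+1; sign (−1)^0·-1^-4·+1^0 = +1.
(a,b)_7: α=1, u≡3; β=1, v≡2 (mod 7); (3|7)=-1, (2|7)=+1; sign (−1)^1·-1^1·+1^1 = +1.
(a,b)_23: α=-1, u≡11; β=-4, v≡22 (mod 23); (11|23)=-1, (22|23)=-1; sign (−1)^0·-1^-4·-1^-1 = -1.
(a,b)_5: α=-2, u≡2; β=-2, v≡4 (mod 5); (2|5)=-1, (4|5)=+1; sign (−1)^0·-1^-2·+1^-2 = +1.
(a,b)_17: α=2, u≡15; β=2, v≡5 (mod 17); (15|17)=+1, (5|17)=-1; sign (−1)^0·+1^2·-1^2 = +1.
(a,b)_41: α=1, u≡29; β=0, v≡18 (mod 41); (29|41)=-1, (18|41)=+1; sign (−1)^0·-1^0·+1^1 = +1.
(47603989433, 1740739 / ℚ) ramifies at {11, 13, 23, 29}: a division algebra.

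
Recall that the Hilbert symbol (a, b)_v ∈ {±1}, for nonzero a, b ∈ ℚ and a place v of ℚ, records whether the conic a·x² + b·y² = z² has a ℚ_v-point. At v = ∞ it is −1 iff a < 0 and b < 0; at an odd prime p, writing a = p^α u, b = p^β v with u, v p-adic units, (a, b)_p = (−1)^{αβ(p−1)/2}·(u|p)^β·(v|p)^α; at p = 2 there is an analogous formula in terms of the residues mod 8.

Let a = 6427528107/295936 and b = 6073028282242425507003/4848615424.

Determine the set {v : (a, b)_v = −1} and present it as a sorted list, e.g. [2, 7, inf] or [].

Mod squares: a ≡ 3003, b ≡ 3. Check v ∈ {∞, 2, 3, 7, 11, 13, 17, 19}.
v=11: a=11^3·(≡3), b=11^6·(≡4) mod 11; (3|11)=+1, (4|11)=+1; (−1)^{3·6·5}·(+1)^6·(+1)^3 = +1.
v=13: a=13^1·(≡12), b=13^2·(≡4) mod 13; (12|13)=+1, (4|13)=+1; (−1)^{1·2·6}·(+1)^2·(+1)^1 = +1.
v=7: a=7^3·(≡4), b=7^8·(≡6) mod 7; (4|7)=+1, (6|7)=-1; (−1)^{3·8·3}·(+1)^8·(-1)^3 = -1.
v=3: a=3^1·(≡2), b=3^3·(≡1) mod 3; (2|3)=-1, (1|3)=+1; (−1)^{1·3·1}·(-1)^3·(+1)^1 = +1.
v=17: a=17^-2·(≡7), b=17^-2·(≡5) mod 17; (7|17)=-1, (5|17)=-1; (−1)^{-2·-2·8}·(-1)^-2·(-1)^-2 = +1.
v=∞: 3003 > 0 and 3 > 0  ⇒  (a,b)_∞ = +1.
v=2: v_2(a)=-10, v_2(b)=-24; units ≡ 3, 3 (mod 8); ε·ε+αω+βω = 1·1+-10·1+-24·1 ≡ 1  ⇒  (a,b)_2 = -1.
v=19: a=19^2·(≡7), b=19^4·(≡10) mod 19; (7|19)=+1, (10|19)=-1; (−1)^{2·4·9}·(+1)^4·(-1)^2 = +1.
Ram(3003, 3) = {2, 7}; no ℚ_2-point on the conic.

[2, 7]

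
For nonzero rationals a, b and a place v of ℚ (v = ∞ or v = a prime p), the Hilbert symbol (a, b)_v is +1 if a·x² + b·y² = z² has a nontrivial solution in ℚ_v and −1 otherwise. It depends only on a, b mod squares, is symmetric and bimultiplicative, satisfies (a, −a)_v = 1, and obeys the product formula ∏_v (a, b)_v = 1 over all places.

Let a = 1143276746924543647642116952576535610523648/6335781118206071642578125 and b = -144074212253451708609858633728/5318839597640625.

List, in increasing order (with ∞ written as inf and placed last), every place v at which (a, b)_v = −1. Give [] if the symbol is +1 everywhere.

Mod squares: a ≡ 17765, b ≡ -143. Check v ∈ {∞, 2, 3, 5, 7, 11, 13, 17, 19}.
v=11: a=11^7·(≡9), b=11^5·(≡3) mod 11; (9|11)=+1, (3|11)=+1; (−1)^{7·5·5}·(+1)^5·(+1)^7 = -1.
v=19: a=19^9·(≡5), b=19^6·(≡6) mod 19; (5|19)=+1, (6|19)=+1; (−1)^{9·6·9}·(+1)^6·(+1)^9 = +1.
v=2: v_2(a)=28, v_2(b)=20; units ≡ 5, 1 (mod 8); ε·ε+αω+βω = 0·0+28·0+20·1 ≡ 0  ⇒  (a,b)_2 = +1.
v=13: a=13^10·(≡6), b=13^7·(≡5) mod 13; (6|13)=-1, (5|13)=-1; (−1)^{10·7·6}·(-1)^7·(-1)^10 = -1.
v=7: a=7^-14·(≡3), b=7^-8·(≡4) mod 7; (3|7)=-1, (4|7)=+1; (−1)^{-14·-8·3}·(-1)^-8·(+1)^-14 = +1.
v=∞: 17765 > 0 and -143 < 0  ⇒  (a,b)_∞ = +1.
v=5: a=5^-9·(≡3), b=5^-6·(≡3) mod 5; (3|5)=-1, (3|5)=-1; (−1)^{-9·-6·2}·(-1)^-6·(-1)^-9 = -1.
v=3: a=3^-14·(≡2), b=3^-10·(≡1) mod 3; (2|3)=-1, (1|3)=+1; (−1)^{-14·-10·1}·(-1)^-10·(+1)^-14 = +1.
v=17: a=17^3·(≡8), b=17^2·(≡10) mod 17; (8|17)=+1, (10|17)=-1; (−1)^{3·2·8}·(+1)^2·(-1)^3 = -1.
(17765, -143 / ℚ) ramifies at {5, 11, 13, 17}: a division algebra.

[5, 11, 13, 17]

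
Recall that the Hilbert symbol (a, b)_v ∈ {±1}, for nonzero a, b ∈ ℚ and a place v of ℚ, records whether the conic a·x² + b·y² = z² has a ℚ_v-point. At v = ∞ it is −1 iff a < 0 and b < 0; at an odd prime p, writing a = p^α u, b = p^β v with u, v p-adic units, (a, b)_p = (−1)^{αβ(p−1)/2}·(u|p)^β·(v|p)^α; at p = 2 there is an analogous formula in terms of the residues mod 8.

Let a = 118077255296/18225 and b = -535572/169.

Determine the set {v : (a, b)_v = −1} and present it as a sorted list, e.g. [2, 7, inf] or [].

[2, 3, 11, 13, 19, 41]

Mod squares: a ≡ 222794, b ≡ -1653. Check v ∈ {∞, 2, 3, 5, 7, 11, 13, 19, 29, 41}.
v=2: v_2(a)=7, v_2(b)=2; units ≡ 5, 3 (mod 8); ε·ε+αω+βω = 0·1+7·1+2·1 ≡ 1  ⇒  (a,b)_2 = -1.
v=13: a=13^3·(≡1), b=13^-2·(≡2) mod 13; (1|13)=+1, (2|13)=-1; (−1)^{3·-2·6}·(+1)^-2·(-1)^3 = -1.
v=29: a=29^0·(≡20), b=29^1·(≡28) mod 29; (20|29)=+1, (28|29)=+1; (−1)^{0·1·14}·(+1)^1·(+1)^0 = +1.
v=7: a=7^2·(≡3), b=7^0·(≡5) mod 7; (3|7)=-1, (5|7)=-1; (−1)^{2·0·3}·(-1)^0·(-1)^2 = +1.
v=5: a=5^-2·(≡4), b=5^0·(≡2) mod 5; (4|5)=+1, (2|5)=-1; (−1)^{-2·0·2}·(+1)^0·(-1)^-2 = +1.
v=3: a=3^-6·(≡2), b=3^5·(≡1) mod 3; (2|3)=-1, (1|3)=+1; (−1)^{-6·5·1}·(-1)^5·(+1)^-6 = -1.
v=41: a=41^1·(≡13), b=41^0·(≡35) mod 41; (13|41)=-1, (35|41)=-1; (−1)^{1·0·20}·(-1)^0·(-1)^1 = -1.
v=∞: 222794 > 0 and -1653 < 0  ⇒  (a,b)_∞ = +1.
v=11: a=11^1·(≡5), b=11^0·(≡10) mod 11; (5|11)=+1, (10|11)=-1; (−1)^{1·0·5}·(+1)^0·(-1)^1 = -1.
v=19: a=19^1·(≡8), b=19^1·(≡15) mod 19; (8|19)=-1, (15|19)=-1; (−1)^{1·1·9}·(-1)^1·(-1)^1 = -1.
|Ram(222794, -1653)| = 6, even; anisotropic at {2, 3, 11, 13, 19, 41}.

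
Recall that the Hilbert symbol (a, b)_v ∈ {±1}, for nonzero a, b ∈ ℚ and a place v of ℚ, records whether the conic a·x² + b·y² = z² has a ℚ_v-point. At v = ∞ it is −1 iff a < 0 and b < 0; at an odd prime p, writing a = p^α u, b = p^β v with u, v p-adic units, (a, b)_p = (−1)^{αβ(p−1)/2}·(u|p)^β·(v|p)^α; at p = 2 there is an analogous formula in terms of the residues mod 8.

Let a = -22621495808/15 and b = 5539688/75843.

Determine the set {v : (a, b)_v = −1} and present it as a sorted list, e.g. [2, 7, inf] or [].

[3, 7]

Mod squares: a ≡ -30, b ≡ 7854. Check v ∈ {∞, 2, 3, 5, 7, 11, 17, 23, 53}.
v=3: a=3^-1·(≡2), b=3^-3·(≡2) mod 3; (2|3)=-1, (2|3)=-1; (−1)^{-1·-3·1}·(-1)^-3·(-1)^-1 = -1.
v=11: a=11^0·(≡3), b=11^1·(≡8) mod 11; (3|11)=+1, (8|11)=-1; (−1)^{0·1·5}·(+1)^1·(-1)^0 = +1.
v=2: v_2(a)=9, v_2(b)=3; units ≡ 1, 7 (mod 8); ε·ε+αω+βω = 0·1+9·0+3·0 ≡ 0  ⇒  (a,b)_2 = +1.
v=7: a=7^0·(≡5), b=7^1·(≡4) mod 7; (5|7)=-1, (4|7)=+1; (−1)^{0·1·3}·(-1)^1·(+1)^0 = -1.
v=23: a=23^2·(≡6), b=23^2·(≡14) mod 23; (6|23)=+1, (14|23)=-1; (−1)^{2·2·11}·(+1)^2·(-1)^2 = +1.
v=∞: -30 < 0 and 7854 > 0  ⇒  (a,b)_∞ = +1.
v=17: a=17^4·(≡2), b=17^1·(≡7) mod 17; (2|17)=+1, (7|17)=-1; (−1)^{4·1·8}·(+1)^1·(-1)^4 = +1.
v=53: a=53^0·(≡19), b=53^-2·(≡44) mod 53; (19|53)=-1, (44|53)=+1; (−1)^{0·-2·26}·(-1)^-2·(+1)^0 = +1.
v=5: a=5^-1·(≡4), b=5^0·(≡1) mod 5; (4|5)=+1, (1|5)=+1; (−1)^{-1·0·2}·(+1)^0·(+1)^-1 = +1.
|Ram(-30, 7854)| = 2, even; anisotropic at {3, 7}.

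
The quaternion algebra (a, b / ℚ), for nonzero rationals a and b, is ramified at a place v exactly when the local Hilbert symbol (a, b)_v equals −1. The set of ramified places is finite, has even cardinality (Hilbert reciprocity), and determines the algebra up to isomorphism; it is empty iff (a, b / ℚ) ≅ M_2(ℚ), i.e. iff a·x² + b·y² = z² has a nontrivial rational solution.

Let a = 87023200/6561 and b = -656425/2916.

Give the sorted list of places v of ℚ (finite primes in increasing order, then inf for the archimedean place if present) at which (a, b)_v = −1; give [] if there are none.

(a, b) ≡ (1798, -217) mod (ℚ^×)²; places V = {2, 3, 5, 7, 11, 29, 31, ∞}.
(a,b)_11: α=2, u≡4; β=2, v≡9 (mod 11); (4|11)=+1, (9|11)=+1; sign (−1)^0·+1^2·+1^2 = +1.
(a,b)_7: α=0, u≡6; β=1, v≡1 (mod 7); (6|7)=-1, (1|7)=+1; sign (−1)^0·-1^1·+1^0 = -1.
(a,b)_3: α=-8, u≡1; β=-6, v≡2 (mod 3); (1|3)=+1, (2|3)=-1; sign (−1)^0·+1^-6·-1^-8 = +1.
(a,b)_5: α=2, u≡3; β=2, v≡3 (mod 5); (3|5)=-1, (3|5)=-1; sign (−1)^0·-1^2·-1^2 = +1.
(a,b)_31: α=1, u≡23; β=1, v≡30 (mod 31); (23|31)=-1, (30|31)=-1; sign (−1)^1·-1^1·-1^1 = -1.
(a,b)_29: α=1, u≡16; β=0, v≡3 (mod 29); (16|29)=+1, (3|29)=-1; sign (−1)^0·+1^0·-1^1 = -1.
(a,b)_2: α=5, β=-2; u≡3, v≡7 (mod 8); ε(u)ε(v)=1·1, αω(v)=5·0, βω(u)=-2·1; sum ≡ 1  ⇒  -1.
(a,b)_∞: sgn(1798)=+, sgn(-217)=−, so +1.
|Ram(1798, -217)| = 4, even; anisotropic at {2, 7, 29, 31}.

[2, 7, 29, 31]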